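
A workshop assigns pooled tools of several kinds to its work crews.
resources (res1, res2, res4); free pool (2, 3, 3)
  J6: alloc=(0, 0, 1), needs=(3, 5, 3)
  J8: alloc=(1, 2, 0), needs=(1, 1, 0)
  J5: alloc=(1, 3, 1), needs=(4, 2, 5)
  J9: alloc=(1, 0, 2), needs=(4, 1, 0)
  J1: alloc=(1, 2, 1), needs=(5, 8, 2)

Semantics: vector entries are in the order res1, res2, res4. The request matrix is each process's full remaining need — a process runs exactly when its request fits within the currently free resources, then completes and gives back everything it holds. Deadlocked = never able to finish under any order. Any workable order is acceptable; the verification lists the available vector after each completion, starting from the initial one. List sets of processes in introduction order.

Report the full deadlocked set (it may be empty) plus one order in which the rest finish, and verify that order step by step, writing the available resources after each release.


Deadlocked set: J5, J9 and J1.
Key observation: the wall is res1: completing J8, J6 brings the pool only to (3, 5, 4), and all the rest need more.
The rest can finish in the order J8, J6. Step-by-step check:
  pool = (2, 3, 3)
  J8: need (1, 1, 0) fits (2, 3, 3); releases (1, 2, 0), pool now (3, 5, 3)
  J6: need (3, 5, 3) fits (3, 5, 3); releases (0, 0, 1), pool now (3, 5, 4)
The blocked processes can never fit:
  J5 cannot run: need (4, 2, 5) vs free (3, 5, 4) (insufficient res1 and res4)
  J9 cannot run: need (4, 1, 0) vs free (3, 5, 4) (insufficient res1)
  J1 cannot run: need (5, 8, 2) vs free (3, 5, 4) (insufficient res1 and res2)


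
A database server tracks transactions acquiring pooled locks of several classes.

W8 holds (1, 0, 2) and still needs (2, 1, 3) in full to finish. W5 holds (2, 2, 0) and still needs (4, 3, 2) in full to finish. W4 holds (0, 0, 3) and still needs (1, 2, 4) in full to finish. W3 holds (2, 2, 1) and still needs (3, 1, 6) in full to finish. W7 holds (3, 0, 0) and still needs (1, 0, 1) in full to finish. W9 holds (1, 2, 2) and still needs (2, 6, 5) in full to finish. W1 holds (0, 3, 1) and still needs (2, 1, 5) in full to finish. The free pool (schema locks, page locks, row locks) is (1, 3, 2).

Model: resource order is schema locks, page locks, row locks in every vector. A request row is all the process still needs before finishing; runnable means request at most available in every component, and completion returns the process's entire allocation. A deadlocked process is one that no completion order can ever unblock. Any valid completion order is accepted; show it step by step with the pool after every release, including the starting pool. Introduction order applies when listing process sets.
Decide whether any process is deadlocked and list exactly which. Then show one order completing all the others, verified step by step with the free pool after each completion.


Deadlocked set: W8, W4, W3, W9 and W1.
Key observation: the pool after W7, W5 is (6, 5, 2); every surviving request exceeds it in row locks, so progress ends there.
A valid finishing order for the others: W7, W5. Walking it through:
  pool = (1, 3, 2)
  W7 needs (1, 0, 1) <= (1, 3, 2) -> finishes; pool += (3, 0, 0) = (4, 3, 2)
  W5 needs (4, 3, 2) <= (4, 3, 2) -> finishes; pool += (2, 2, 0) = (6, 5, 2)
None of the blocked processes ever fits:
  W8 cannot run: need (2, 1, 3) vs free (6, 5, 2) (insufficient row locks)
  W4 cannot run: need (1, 2, 4) vs free (6, 5, 2) (insufficient row locks)
  W3 cannot run: need (3, 1, 6) vs free (6, 5, 2) (insufficient row locks)
  W9 cannot run: need (2, 6, 5) vs free (6, 5, 2) (insufficient page locks and row locks)
  W1 cannot run: need (2, 1, 5) vs free (6, 5, 2) (insufficient row locks)


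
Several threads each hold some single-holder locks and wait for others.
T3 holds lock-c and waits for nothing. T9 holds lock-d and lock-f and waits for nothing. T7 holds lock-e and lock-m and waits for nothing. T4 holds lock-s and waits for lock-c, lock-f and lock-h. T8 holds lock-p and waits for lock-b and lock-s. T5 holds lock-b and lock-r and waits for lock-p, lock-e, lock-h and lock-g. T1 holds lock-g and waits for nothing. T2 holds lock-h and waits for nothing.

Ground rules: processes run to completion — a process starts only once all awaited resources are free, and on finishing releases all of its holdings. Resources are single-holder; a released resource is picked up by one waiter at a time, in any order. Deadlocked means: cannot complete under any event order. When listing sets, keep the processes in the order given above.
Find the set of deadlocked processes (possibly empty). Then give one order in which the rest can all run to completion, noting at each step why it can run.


Deadlocked set: T8 and T5.
Key observation: the knot is the closed ring of waits T8 -> T5 -> T8; no other process is dragged down with it.
The rest can finish in the order T2, T7, T9, T1, T3, T4.
Verifying each step:
  T2: no waits; runs immediately, freeing lock-h
  T7: no waits; runs immediately, freeing lock-e and lock-m
  T9: no waits; runs immediately, freeing lock-d and lock-f
  T1: no waits; runs immediately, freeing lock-g
  T3: no waits; runs immediately, freeing lock-c
  T4 waits on lock-c, lock-f and lock-h — all released -> runs and releases lock-s


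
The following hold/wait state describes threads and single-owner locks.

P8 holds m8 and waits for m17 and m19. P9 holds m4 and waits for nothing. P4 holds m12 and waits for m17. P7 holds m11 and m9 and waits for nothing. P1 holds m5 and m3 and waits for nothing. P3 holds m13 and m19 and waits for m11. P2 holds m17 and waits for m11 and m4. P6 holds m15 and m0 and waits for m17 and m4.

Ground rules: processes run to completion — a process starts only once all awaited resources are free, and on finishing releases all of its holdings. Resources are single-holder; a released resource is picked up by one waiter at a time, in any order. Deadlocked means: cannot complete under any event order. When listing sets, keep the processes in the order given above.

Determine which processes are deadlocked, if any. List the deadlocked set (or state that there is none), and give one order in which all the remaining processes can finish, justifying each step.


Nothing here is deadlocked.
Key observation: the wait relation is loop-free; peeling off processes with no waits unwinds the whole state.
The rest can finish in the order P9, P7, P2, P3, P4, P8, P1, P6.
Walking it through:
  run P9 (it waits on nothing); releases m4
  run P7 (it waits on nothing); releases m11 and m9
  P2: everything it awaited (m11 and m4) is free; runs, freeing m17
  P3: everything it awaited (m11) is free; runs, freeing m13 and m19
  P4: everything it awaited (m17) is free; runs, freeing m12
  P8: everything it awaited (m17 and m19) is free; runs, freeing m8
  run P1 (it waits on nothing); releases m5 and m3
  P6: everything it awaited (m17 and m4) is free; runs, freeing m15 and m0


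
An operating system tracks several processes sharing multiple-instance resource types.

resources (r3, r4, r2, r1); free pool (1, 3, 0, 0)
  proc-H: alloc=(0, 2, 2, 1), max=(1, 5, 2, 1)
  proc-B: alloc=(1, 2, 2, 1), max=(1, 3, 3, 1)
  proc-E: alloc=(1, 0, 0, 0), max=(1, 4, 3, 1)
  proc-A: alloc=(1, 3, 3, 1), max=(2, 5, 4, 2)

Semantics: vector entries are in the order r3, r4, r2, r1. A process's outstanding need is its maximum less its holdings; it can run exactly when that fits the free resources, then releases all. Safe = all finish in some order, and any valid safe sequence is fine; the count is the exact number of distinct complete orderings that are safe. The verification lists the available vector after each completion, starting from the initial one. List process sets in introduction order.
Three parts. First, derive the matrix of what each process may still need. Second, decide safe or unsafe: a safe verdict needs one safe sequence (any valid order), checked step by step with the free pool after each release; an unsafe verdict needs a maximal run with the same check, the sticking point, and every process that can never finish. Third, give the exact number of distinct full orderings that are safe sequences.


(1) Remaining need (order r3, r4, r2, r1):
  proc-H: (1, 3, 0, 0)
  proc-B: (0, 1, 1, 0)
  proc-E: (0, 4, 3, 1)
  proc-A: (1, 2, 1, 1)
(2) The state is SAFE; one workable sequence: proc-H, proc-B, proc-E, proc-A.
Key observation: proc-H marks the first exact bind of the order: its need (1, 3, 0, 0) fits the free (1, 3, 0, 0) with zero slack on a requested resource.
Verifying each step:
  pool = (1, 3, 0, 0)
  proc-H: need (1, 3, 0, 0) fits (1, 3, 0, 0); releases (0, 2, 2, 1), pool now (1, 5, 2, 1)
  proc-B: need (0, 1, 1, 0) fits (1, 5, 2, 1); releases (1, 2, 2, 1), pool now (2, 7, 4, 2)
  proc-E: need (0, 4, 3, 1) fits (2, 7, 4, 2); releases (1, 0, 0, 0), pool now (3, 7, 4, 2)
  proc-A: need (1, 2, 1, 1) fits (3, 7, 4, 2); releases (1, 3, 3, 1), pool now (4, 10, 7, 3)
(3) The exact count: 4 of the possible complete orderings are safe sequences.


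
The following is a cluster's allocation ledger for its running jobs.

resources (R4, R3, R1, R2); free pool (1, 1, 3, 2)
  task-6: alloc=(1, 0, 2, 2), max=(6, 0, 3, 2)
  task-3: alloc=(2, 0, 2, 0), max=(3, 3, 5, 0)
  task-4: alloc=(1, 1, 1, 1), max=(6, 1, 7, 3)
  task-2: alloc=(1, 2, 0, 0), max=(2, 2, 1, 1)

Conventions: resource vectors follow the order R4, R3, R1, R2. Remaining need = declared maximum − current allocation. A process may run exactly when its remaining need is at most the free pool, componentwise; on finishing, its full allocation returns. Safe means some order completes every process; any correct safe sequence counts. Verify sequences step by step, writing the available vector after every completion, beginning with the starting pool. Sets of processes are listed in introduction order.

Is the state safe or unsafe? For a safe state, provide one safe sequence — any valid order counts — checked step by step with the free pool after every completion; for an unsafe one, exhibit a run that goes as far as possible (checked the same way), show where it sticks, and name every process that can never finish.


UNSAFE — no complete ordering exists.
Key observation: task-2, task-3 can finish, but then (4, 3, 5, 2) is all there is, and the blocked group's R4 demands exceed it.
Going as far as possible: task-2, task-3; after that, nothing fits. Walking it through:
  pool = (1, 1, 3, 2)
  run task-2 (needs (1, 0, 1, 1), free (1, 1, 3, 2)); after release of (1, 2, 0, 0) the pool is (2, 3, 3, 2)
  run task-3 (needs (1, 3, 3, 0), free (2, 3, 3, 2)); after release of (2, 0, 2, 0) the pool is (4, 3, 5, 2)
  task-6 cannot run: need (5, 0, 1, 0) vs free (4, 3, 5, 2) (insufficient R4)
  task-4 cannot run: need (5, 0, 6, 2) vs free (4, 3, 5, 2) (insufficient R4 and R1)
Never able to finish: task-6 and task-4.


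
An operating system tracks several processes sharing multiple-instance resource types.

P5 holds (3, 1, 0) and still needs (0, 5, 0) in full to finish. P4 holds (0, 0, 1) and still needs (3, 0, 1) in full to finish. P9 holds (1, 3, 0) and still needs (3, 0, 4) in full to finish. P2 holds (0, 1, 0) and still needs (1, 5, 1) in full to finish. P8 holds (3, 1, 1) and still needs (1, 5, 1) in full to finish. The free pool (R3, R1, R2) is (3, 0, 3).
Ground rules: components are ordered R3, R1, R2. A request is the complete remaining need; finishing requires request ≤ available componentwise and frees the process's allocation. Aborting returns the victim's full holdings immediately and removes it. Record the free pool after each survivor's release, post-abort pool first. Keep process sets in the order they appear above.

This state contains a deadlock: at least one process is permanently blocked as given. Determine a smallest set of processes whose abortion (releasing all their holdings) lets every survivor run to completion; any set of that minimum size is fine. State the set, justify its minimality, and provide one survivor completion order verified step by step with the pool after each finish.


Minimum abort set: P2 and P8.
Key observation: no ordering could ever have run P5 before the abort of P2 and P8; with (3, 2, 1) back in the pool it fits at step 2.
No one abort is enough; case by case: P5 alone leaves P2 blocked (short on R1); P4 alone leaves P5 blocked (short on R1); P9 alone leaves P5 blocked (short on R1); P2 alone leaves P5 blocked (short on R1); P8 alone leaves P5 blocked (short on R1).
One survivor order: P9, P5, P4. Check, step by step (post-abort pool first):
  pool = (6, 2, 4)
  P9 needs (3, 0, 4) <= (6, 2, 4) -> finishes; pool += (1, 3, 0) = (7, 5, 4)
  P5 needs (0, 5, 0) <= (7, 5, 4) -> finishes; pool += (3, 1, 0) = (10, 6, 4)
  P4 needs (3, 0, 1) <= (10, 6, 4) -> finishes; pool += (0, 0, 1) = (10, 6, 5)


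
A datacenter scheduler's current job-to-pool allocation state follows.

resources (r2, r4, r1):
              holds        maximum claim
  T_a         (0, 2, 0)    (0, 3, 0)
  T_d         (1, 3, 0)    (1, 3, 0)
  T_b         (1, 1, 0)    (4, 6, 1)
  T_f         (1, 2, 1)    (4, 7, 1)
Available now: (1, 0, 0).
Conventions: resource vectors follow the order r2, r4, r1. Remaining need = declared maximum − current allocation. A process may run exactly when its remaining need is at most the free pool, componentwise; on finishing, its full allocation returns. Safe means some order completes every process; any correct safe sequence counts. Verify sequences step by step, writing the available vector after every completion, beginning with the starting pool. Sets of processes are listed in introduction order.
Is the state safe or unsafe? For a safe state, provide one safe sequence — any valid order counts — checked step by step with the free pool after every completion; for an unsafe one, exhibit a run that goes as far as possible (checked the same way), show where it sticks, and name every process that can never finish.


The state is UNSAFE.
Key observation: T_d, T_a can finish, but then (2, 5, 0) is all there is, and the blocked group's r2 demands exceed it.
The run T_d, T_a cannot be extended any further. Check, step by step:
  pool = (1, 0, 0)
  T_d needs (0, 0, 0) <= (1, 0, 0) -> finishes; pool += (1, 3, 0) = (2, 3, 0)
  T_a needs (0, 1, 0) <= (2, 3, 0) -> finishes; pool += (0, 2, 0) = (2, 5, 0)
  T_b cannot run: need (3, 5, 1) vs free (2, 5, 0) (insufficient r2 and r1)
  T_f cannot run: need (3, 5, 0) vs free (2, 5, 0) (insufficient r2)
Permanently blocked: T_b and T_f.


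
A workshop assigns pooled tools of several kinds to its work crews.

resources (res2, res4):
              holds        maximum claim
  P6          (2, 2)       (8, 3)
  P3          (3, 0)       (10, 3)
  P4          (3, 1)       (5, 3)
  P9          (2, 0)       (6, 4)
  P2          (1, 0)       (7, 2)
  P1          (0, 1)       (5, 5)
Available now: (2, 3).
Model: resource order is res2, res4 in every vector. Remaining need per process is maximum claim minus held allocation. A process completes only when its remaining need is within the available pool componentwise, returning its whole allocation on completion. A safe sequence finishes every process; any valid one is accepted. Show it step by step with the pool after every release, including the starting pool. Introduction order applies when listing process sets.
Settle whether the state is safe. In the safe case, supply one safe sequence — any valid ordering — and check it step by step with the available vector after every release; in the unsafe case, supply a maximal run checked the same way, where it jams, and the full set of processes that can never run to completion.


The state is SAFE; one workable sequence: P4, P9, P1, P6, P3, P2.
Key observation: the order's first zero-slack moment is P4 ((2, 2) needed, (2, 3) free — a requested resource with nothing to spare).
Step-by-step check:
  pool = (2, 3)
  P4 needs (2, 2) <= (2, 3) -> finishes; pool += (3, 1) = (5, 4)
  P9 needs (4, 4) <= (5, 4) -> finishes; pool += (2, 0) = (7, 4)
  P1 needs (5, 4) <= (7, 4) -> finishes; pool += (0, 1) = (7, 5)
  P6 needs (6, 1) <= (7, 5) -> finishes; pool += (2, 2) = (9, 7)
  P3 needs (7, 3) <= (9, 7) -> finishes; pool += (3, 0) = (12, 7)
  P2 needs (6, 2) <= (12, 7) -> finishes; pool += (1, 0) = (13, 7)


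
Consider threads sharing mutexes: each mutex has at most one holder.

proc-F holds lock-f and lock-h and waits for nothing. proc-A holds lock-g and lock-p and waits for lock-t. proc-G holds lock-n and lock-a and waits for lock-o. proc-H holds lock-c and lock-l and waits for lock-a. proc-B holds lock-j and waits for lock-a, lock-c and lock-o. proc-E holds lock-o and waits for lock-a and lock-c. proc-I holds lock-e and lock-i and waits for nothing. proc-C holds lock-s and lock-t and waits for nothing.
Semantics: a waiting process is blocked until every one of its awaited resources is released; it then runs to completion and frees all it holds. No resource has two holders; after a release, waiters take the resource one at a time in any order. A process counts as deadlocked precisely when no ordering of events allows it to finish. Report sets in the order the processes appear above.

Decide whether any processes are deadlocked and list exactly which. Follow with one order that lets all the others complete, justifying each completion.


The deadlocked set is proc-G, proc-H, proc-B and proc-E.
Key observation: the cycle proc-G -> proc-E -> proc-G can never break — each member waits on the next; proc-H is caught in further circular waits and proc-B waits into the deadlock from upstream.
The rest can finish in the order proc-C, proc-I, proc-F, proc-A.
Step-by-step check:
  run proc-C (it waits on nothing); releases lock-s and lock-t
  run proc-I (it waits on nothing); releases lock-e and lock-i
  run proc-F (it waits on nothing); releases lock-f and lock-h
  proc-A: everything it awaited (lock-t) is free; runs, freeing lock-g and lock-p


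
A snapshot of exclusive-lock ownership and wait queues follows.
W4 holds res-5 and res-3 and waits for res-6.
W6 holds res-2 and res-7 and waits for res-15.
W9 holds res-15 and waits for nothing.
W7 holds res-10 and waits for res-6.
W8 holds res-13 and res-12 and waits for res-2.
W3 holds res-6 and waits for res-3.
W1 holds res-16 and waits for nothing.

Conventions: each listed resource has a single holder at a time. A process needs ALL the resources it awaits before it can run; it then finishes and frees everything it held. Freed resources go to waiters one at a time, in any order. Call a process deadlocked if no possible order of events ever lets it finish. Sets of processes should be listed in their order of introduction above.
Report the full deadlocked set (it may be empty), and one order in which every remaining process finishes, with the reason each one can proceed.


Deadlocked set: W4, W7 and W3.
Key observation: W4 -> W3 -> W4 is a circular wait — nothing in it can go first; W7 waits into the deadlock from upstream.
A valid finishing order for the others: W9, W6, W1, W8.
Step-by-step check:
  run W9 (it waits on nothing); releases res-15
  run W6 (all its waits — res-15 — are resolved); releases res-2 and res-7
  run W1 (it waits on nothing); releases res-16
  run W8 (all its waits — res-2 — are resolved); releases res-13 and res-12


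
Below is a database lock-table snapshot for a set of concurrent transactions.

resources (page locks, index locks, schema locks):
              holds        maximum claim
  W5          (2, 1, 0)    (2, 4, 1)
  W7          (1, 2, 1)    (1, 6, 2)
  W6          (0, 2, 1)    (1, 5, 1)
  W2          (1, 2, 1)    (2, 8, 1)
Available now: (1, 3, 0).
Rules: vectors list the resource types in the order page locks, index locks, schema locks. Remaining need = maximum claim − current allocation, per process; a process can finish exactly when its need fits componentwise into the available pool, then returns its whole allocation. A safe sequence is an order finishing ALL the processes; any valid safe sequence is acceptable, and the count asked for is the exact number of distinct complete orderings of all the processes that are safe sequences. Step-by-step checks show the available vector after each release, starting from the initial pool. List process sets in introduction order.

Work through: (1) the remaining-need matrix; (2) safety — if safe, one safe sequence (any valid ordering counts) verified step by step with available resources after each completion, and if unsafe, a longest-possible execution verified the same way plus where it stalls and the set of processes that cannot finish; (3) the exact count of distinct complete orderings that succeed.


(1) Need matrix, components ordered page locks, index locks, schema locks:
  W5: (0, 3, 1)
  W7: (0, 4, 1)
  W6: (1, 3, 0)
  W2: (1, 6, 0)
(2) SAFE. One safe sequence: W6, W5, W7, W2.
Key observation: W6 is the earliest step where a requested resource binds exactly: need (1, 3, 0), pool (1, 3, 0) at its turn.
Check, step by step:
  pool = (1, 3, 0)
  W6 needs (1, 3, 0) <= (1, 3, 0) -> finishes; pool += (0, 2, 1) = (1, 5, 1)
  W5 needs (0, 3, 1) <= (1, 5, 1) -> finishes; pool += (2, 1, 0) = (3, 6, 1)
  W7 needs (0, 4, 1) <= (3, 6, 1) -> finishes; pool += (1, 2, 1) = (4, 8, 2)
  W2 needs (1, 6, 0) <= (4, 8, 2) -> finishes; pool += (1, 2, 1) = (5, 10, 3)
(3) Precisely 4 of the possible complete orderings are safe sequences.


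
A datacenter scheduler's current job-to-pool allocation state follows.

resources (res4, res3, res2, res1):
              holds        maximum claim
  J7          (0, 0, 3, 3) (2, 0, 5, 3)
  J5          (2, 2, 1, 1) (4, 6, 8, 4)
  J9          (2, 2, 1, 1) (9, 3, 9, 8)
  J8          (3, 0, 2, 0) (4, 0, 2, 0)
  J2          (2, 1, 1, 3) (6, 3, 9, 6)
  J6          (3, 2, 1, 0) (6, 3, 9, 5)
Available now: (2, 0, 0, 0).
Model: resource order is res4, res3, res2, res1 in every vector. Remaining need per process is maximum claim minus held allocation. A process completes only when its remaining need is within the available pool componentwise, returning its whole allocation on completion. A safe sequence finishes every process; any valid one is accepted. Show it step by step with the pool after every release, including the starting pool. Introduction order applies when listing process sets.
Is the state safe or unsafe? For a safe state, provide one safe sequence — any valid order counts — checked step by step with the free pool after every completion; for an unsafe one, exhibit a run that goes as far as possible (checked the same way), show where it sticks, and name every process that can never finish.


UNSAFE.
Key observation: once J8, J7 finish, the pool peaks at (5, 0, 5, 3) — and every remaining process still needs more res3 than that.
The run J8, J7 cannot be extended any further. Verifying each step:
  pool = (2, 0, 0, 0)
  J8: need (1, 0, 0, 0) fits (2, 0, 0, 0); releases (3, 0, 2, 0), pool now (5, 0, 2, 0)
  J7: need (2, 0, 2, 0) fits (5, 0, 2, 0); releases (0, 0, 3, 3), pool now (5, 0, 5, 3)
  J5 still needs (2, 4, 7, 3) but only (5, 0, 5, 3) is free — short on res3 and res2
  J9 still needs (7, 1, 8, 7) but only (5, 0, 5, 3) is free — short on res4, res3, res2 and res1
  J2 still needs (4, 2, 8, 3) but only (5, 0, 5, 3) is free — short on res3 and res2
  J6 still needs (3, 1, 8, 5) but only (5, 0, 5, 3) is free — short on res3, res2 and res1
Never able to finish: J5, J9, J2 and J6.


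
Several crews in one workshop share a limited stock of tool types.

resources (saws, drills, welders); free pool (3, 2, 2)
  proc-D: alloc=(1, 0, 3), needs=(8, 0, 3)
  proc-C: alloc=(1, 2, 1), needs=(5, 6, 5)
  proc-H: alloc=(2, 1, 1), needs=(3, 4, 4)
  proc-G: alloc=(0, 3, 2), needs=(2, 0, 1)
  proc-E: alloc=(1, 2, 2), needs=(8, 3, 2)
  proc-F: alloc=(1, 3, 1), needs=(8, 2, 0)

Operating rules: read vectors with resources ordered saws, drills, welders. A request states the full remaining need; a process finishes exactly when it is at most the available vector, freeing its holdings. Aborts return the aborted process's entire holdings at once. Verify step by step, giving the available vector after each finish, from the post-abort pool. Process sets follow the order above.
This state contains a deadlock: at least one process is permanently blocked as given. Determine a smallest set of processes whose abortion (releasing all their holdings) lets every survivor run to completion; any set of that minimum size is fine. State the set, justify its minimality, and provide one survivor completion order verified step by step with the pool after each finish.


Abort proc-E and proc-F.
Key observation: the returned (2, 5, 3) from proc-E and proc-F is what brings proc-D — unrunnable before, under any order — into play at step 3.
Minimality, checking each single-abort alternative: proc-D alone leaves proc-E blocked (short on saws); proc-C alone leaves proc-D blocked (short on saws); proc-H alone leaves proc-D blocked (short on saws); proc-G alone leaves proc-D blocked (short on saws); proc-E alone leaves proc-D blocked (short on saws); proc-F alone leaves proc-D blocked (short on saws).
The survivors complete as proc-C, proc-H, proc-D, proc-G. Step-by-step check (starting from the post-abort pool):
  pool = (5, 7, 5)
  proc-C needs (5, 6, 5) <= (5, 7, 5) -> finishes; pool += (1, 2, 1) = (6, 9, 6)
  proc-H needs (3, 4, 4) <= (6, 9, 6) -> finishes; pool += (2, 1, 1) = (8, 10, 7)
  proc-D needs (8, 0, 3) <= (8, 10, 7) -> finishes; pool += (1, 0, 3) = (9, 10, 10)
  proc-G needs (2, 0, 1) <= (9, 10, 10) -> finishes; pool += (0, 3, 2) = (9, 13, 12)


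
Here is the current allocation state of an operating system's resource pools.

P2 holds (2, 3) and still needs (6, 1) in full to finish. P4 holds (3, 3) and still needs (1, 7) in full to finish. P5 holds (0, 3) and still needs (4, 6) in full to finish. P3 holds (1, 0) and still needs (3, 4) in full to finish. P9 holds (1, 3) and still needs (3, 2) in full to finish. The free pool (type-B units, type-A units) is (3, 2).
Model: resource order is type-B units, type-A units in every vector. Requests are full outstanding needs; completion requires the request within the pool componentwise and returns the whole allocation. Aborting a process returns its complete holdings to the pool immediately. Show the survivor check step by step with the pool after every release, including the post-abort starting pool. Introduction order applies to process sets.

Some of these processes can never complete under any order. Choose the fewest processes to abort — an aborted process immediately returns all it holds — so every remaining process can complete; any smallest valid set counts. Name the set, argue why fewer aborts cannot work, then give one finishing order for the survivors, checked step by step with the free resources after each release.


Minimum abort set: P5.
Key observation: P4 was stuck for good until P5 gave back (0, 3); in the order shown it finishes at step 2.
Minimality: the empty abort set fails — the state is deadlocked as it stands.
The survivors complete as P9, P4, P3, P2. Walking it through (starting from the post-abort pool):
  pool = (3, 5)
  run P9 (needs (3, 2), free (3, 5)); after release of (1, 3) the pool is (4, 8)
  run P4 (needs (1, 7), free (4, 8)); after release of (3, 3) the pool is (7, 11)
  run P3 (needs (3, 4), free (7, 11)); after release of (1, 0) the pool is (8, 11)
  run P2 (needs (6, 1), free (8, 11)); after release of (2, 3) the pool is (10, 14)


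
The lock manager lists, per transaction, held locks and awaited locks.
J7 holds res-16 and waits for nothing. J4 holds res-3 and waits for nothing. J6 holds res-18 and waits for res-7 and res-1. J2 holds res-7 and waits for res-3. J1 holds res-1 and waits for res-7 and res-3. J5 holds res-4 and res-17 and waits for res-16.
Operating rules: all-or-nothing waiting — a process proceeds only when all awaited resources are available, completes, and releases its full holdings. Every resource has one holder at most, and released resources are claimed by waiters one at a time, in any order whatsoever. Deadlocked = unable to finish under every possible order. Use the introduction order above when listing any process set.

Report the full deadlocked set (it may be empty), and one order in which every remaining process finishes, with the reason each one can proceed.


Nothing here is deadlocked.
Key observation: although several processes wait, no cycle exists — each chain bottoms out at a free runner.
The rest can finish in the order J4, J7, J2, J1, J5, J6.
Step-by-step check:
  run J4 (it waits on nothing); releases res-3
  run J7 (it waits on nothing); releases res-16
  run J2 (all its waits — res-3 — are resolved); releases res-7
  run J1 (all its waits — res-7 and res-3 — are resolved); releases res-1
  run J5 (all its waits — res-16 — are resolved); releases res-4 and res-17
  run J6 (all its waits — res-7 and res-1 — are resolved); releases res-18


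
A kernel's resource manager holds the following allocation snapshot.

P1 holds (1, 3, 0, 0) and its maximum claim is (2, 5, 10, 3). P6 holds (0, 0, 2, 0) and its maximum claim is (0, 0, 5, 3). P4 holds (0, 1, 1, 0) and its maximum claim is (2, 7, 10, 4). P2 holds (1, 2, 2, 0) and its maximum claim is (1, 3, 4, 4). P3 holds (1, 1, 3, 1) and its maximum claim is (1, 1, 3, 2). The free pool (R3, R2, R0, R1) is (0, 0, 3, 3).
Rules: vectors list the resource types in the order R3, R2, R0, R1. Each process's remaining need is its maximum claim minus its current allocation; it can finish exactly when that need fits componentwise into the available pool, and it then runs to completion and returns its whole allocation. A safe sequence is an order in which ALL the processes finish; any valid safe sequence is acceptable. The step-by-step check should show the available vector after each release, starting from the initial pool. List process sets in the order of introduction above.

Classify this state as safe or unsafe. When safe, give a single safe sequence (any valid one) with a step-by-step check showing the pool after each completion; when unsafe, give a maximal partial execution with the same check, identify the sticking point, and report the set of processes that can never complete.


The state is SAFE; one workable sequence: P3, P6, P2, P1, P4.
Key observation: the order's first zero-slack moment is P2 ((0, 1, 2, 4) needed, (1, 1, 8, 4) free — a requested resource with nothing to spare).
Step-by-step check:
  pool = (0, 0, 3, 3)
  P3 needs (0, 0, 0, 1) <= (0, 0, 3, 3) -> finishes; pool += (1, 1, 3, 1) = (1, 1, 6, 4)
  P6 needs (0, 0, 3, 3) <= (1, 1, 6, 4) -> finishes; pool += (0, 0, 2, 0) = (1, 1, 8, 4)
  P2 needs (0, 1, 2, 4) <= (1, 1, 8, 4) -> finishes; pool += (1, 2, 2, 0) = (2, 3, 10, 4)
  P1 needs (1, 2, 10, 3) <= (2, 3, 10, 4) -> finishes; pool += (1, 3, 0, 0) = (3, 6, 10, 4)
  P4 needs (2, 6, 9, 4) <= (3, 6, 10, 4) -> finishes; pool += (0, 1, 1, 0) = (3, 7, 11, 4)


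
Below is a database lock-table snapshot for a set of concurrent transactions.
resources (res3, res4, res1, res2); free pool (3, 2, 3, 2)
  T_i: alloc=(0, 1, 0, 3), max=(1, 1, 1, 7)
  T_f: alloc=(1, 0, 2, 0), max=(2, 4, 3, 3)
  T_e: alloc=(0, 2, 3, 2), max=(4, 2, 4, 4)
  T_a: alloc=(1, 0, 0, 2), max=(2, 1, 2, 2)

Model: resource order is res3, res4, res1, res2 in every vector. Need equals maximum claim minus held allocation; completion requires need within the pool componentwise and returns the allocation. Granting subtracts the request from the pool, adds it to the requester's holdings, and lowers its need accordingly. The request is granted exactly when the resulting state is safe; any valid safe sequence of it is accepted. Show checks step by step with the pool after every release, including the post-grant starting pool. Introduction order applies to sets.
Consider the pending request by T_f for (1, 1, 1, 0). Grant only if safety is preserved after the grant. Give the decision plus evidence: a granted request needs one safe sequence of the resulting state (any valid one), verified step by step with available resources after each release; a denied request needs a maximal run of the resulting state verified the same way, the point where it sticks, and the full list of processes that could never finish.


DENY. Granting would leave the state unsafe.
Key observation: after T_a, T_i the pool peaks at (3, 2, 2, 7), and each blocked process is short somewhere: T_f on res4; T_e on res3.
After a pretend grant, a maximal execution: T_a, T_i — then nothing else fits. Walking it through:
  pool = (2, 1, 2, 2)
  T_a needs (1, 1, 2, 0) <= (2, 1, 2, 2) -> finishes; pool += (1, 0, 0, 2) = (3, 1, 2, 4)
  T_i needs (1, 0, 1, 4) <= (3, 1, 2, 4) -> finishes; pool += (0, 1, 0, 3) = (3, 2, 2, 7)
  T_f still needs (0, 3, 0, 3) but only (3, 2, 2, 7) is free — short on res4
  T_e still needs (4, 0, 1, 2) but only (3, 2, 2, 7) is free — short on res3
Had the request been granted, T_f and T_e could never finish.


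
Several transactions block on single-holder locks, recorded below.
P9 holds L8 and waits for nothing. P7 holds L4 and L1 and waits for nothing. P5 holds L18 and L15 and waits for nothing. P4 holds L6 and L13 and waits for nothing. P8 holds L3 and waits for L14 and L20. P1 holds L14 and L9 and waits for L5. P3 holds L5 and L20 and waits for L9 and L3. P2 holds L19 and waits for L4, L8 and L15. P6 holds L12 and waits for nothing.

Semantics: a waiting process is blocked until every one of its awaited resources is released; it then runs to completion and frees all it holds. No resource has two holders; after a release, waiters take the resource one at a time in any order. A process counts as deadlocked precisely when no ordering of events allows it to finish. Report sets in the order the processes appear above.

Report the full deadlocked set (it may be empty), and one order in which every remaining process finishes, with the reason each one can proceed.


Deadlocked: P8, P1 and P3.
Key observation: the knot is the closed ring of waits P8 -> P1 -> P3 -> P8; no other process is dragged down with it.
One completion order for the rest: P4, P9, P6, P7, P5, P2.
Verifying each step:
  P4: no waits; runs immediately, freeing L6 and L13
  P9: no waits; runs immediately, freeing L8
  P6: no waits; runs immediately, freeing L12
  P7: no waits; runs immediately, freeing L4 and L1
  P5: no waits; runs immediately, freeing L18 and L15
  P2: everything it awaited (L4, L8 and L15) is free; runs, freeing L19


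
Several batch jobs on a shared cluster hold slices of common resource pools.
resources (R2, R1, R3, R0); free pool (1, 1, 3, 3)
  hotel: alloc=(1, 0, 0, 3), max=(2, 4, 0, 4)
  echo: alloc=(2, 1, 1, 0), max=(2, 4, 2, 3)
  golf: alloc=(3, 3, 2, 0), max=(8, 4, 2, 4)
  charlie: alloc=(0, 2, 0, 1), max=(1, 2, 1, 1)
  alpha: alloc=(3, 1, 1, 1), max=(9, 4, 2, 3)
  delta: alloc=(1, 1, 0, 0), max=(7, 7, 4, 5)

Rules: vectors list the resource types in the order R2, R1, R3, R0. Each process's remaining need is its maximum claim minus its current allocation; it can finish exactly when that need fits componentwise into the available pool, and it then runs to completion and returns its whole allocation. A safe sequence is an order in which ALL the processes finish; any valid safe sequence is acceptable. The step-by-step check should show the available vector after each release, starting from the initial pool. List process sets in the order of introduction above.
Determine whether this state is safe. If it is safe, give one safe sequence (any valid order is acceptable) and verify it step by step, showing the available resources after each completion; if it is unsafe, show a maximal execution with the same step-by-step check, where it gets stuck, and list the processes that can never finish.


UNSAFE — no complete ordering exists.
Key observation: R2 is the bottleneck — with charlie, echo, hotel done the pool holds (4, 4, 4, 7), short of every remaining need.
A maximal execution: charlie, echo, hotel — then nothing else fits. Step-by-step check:
  pool = (1, 1, 3, 3)
  charlie needs (1, 0, 1, 0) <= (1, 1, 3, 3) -> finishes; pool += (0, 2, 0, 1) = (1, 3, 3, 4)
  echo needs (0, 3, 1, 3) <= (1, 3, 3, 4) -> finishes; pool += (2, 1, 1, 0) = (3, 4, 4, 4)
  hotel needs (1, 4, 0, 1) <= (3, 4, 4, 4) -> finishes; pool += (1, 0, 0, 3) = (4, 4, 4, 7)
  blocked: golf wants (5, 1, 0, 4), pool (4, 4, 4, 7) — not enough R2
  blocked: alpha wants (6, 3, 1, 2), pool (4, 4, 4, 7) — not enough R2
  blocked: delta wants (6, 6, 4, 5), pool (4, 4, 4, 7) — not enough R2 and R1
Never able to finish: golf, alpha and delta.


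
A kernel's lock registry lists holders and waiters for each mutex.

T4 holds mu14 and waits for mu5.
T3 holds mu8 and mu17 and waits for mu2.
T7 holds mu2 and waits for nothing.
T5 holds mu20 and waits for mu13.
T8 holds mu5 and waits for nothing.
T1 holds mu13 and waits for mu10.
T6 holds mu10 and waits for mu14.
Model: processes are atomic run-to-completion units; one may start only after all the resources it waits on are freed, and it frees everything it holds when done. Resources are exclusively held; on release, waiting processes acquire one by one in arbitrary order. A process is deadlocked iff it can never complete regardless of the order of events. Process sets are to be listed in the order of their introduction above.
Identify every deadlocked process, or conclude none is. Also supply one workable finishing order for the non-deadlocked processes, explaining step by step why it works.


The deadlocked set is empty.
Key observation: the waits form no ring: some process can always run, and its releases unblock the others one by one.
The rest can finish in the order T8, T7, T4, T6, T3, T1, T5.
Walking it through:
  T8: no waits; runs immediately, freeing mu5
  T7: no waits; runs immediately, freeing mu2
  T4 waits on mu5 — all released -> runs and releases mu14
  T6 waits on mu14 — all released -> runs and releases mu10
  T3 waits on mu2 — all released -> runs and releases mu8 and mu17
  T1 waits on mu10 — all released -> runs and releases mu13
  T5 waits on mu13 — all released -> runs and releases mu20


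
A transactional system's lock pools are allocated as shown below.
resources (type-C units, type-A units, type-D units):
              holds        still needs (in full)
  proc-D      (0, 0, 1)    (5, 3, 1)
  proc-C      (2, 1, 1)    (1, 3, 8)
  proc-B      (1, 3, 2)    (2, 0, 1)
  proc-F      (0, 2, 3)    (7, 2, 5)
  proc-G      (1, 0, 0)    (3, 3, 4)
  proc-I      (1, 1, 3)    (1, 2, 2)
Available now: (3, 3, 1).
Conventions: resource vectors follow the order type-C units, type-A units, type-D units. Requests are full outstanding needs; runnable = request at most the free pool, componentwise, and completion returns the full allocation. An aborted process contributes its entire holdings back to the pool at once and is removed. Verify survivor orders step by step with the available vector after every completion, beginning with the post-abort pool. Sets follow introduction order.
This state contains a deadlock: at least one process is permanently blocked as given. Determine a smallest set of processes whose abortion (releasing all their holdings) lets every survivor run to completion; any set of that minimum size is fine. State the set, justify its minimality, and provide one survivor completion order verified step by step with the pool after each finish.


Minimum abort set: proc-F.
Key observation: proc-C could never have finished before the abort; with (0, 2, 3) returned by proc-F, it fits at step 4.
Minimality: the empty abort set fails — the state is deadlocked as it stands.
Survivors finish in the order: proc-G, proc-I, proc-B, proc-C, proc-D. Step-by-step check (pool after the aborts first):
  pool = (3, 5, 4)
  run proc-G (needs (3, 3, 4), free (3, 5, 4)); after release of (1, 0, 0) the pool is (4, 5, 4)
  run proc-I (needs (1, 2, 2), free (4, 5, 4)); after release of (1, 1, 3) the pool is (5, 6, 7)
  run proc-B (needs (2, 0, 1), free (5, 6, 7)); after release of (1, 3, 2) the pool is (6, 9, 9)
  run proc-C (needs (1, 3, 8), free (6, 9, 9)); after release of (2, 1, 1) the pool is (8, 10, 10)
  run proc-D (needs (5, 3, 1), free (8, 10, 10)); after release of (0, 0, 1) the pool is (8, 10, 11)


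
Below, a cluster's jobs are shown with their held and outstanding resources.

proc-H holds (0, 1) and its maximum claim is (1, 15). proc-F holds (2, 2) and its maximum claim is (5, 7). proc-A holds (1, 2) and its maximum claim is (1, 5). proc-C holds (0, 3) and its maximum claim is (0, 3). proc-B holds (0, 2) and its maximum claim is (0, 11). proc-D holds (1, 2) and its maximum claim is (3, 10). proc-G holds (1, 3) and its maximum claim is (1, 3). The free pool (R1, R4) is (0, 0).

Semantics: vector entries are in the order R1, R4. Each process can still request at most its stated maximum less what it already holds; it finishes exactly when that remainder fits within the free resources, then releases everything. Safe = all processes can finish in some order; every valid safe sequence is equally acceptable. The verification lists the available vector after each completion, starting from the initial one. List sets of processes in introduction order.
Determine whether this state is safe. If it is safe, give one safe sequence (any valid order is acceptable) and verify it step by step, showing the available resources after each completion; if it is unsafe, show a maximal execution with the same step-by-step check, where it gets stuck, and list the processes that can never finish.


SAFE. One safe sequence: proc-G, proc-A, proc-C, proc-D, proc-F, proc-B, proc-H.
Key observation: proc-A marks the first exact bind of the order: its need (0, 3) fits the free (1, 3) with zero slack on a requested resource.
Verifying each step:
  pool = (0, 0)
  proc-G needs (0, 0) <= (0, 0) -> finishes; pool += (1, 3) = (1, 3)
  proc-A needs (0, 3) <= (1, 3) -> finishes; pool += (1, 2) = (2, 5)
  proc-C needs (0, 0) <= (2, 5) -> finishes; pool += (0, 3) = (2, 8)
  proc-D needs (2, 8) <= (2, 8) -> finishes; pool += (1, 2) = (3, 10)
  proc-F needs (3, 5) <= (3, 10) -> finishes; pool += (2, 2) = (5, 12)
  proc-B needs (0, 9) <= (5, 12) -> finishes; pool += (0, 2) = (5, 14)
  proc-H needs (1, 14) <= (5, 14) -> finishes; pool += (0, 1) = (5, 15)
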